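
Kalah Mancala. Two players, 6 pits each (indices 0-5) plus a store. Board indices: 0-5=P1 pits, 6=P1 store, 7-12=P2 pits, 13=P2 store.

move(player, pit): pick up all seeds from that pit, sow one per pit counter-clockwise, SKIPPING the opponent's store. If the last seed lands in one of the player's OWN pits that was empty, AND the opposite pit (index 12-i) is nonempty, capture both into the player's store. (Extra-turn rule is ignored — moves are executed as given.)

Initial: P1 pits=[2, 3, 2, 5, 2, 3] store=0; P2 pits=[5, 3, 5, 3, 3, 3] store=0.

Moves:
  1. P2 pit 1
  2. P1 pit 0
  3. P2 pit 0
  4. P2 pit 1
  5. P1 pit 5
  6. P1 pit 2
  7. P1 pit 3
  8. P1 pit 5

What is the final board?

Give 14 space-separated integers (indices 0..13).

Answer: 0 4 0 0 4 0 5 1 2 9 5 5 4 0

Derivation:
Move 1: P2 pit1 -> P1=[2,3,2,5,2,3](0) P2=[5,0,6,4,4,3](0)
Move 2: P1 pit0 -> P1=[0,4,3,5,2,3](0) P2=[5,0,6,4,4,3](0)
Move 3: P2 pit0 -> P1=[0,4,3,5,2,3](0) P2=[0,1,7,5,5,4](0)
Move 4: P2 pit1 -> P1=[0,4,3,5,2,3](0) P2=[0,0,8,5,5,4](0)
Move 5: P1 pit5 -> P1=[0,4,3,5,2,0](1) P2=[1,1,8,5,5,4](0)
Move 6: P1 pit2 -> P1=[0,4,0,6,3,0](3) P2=[0,1,8,5,5,4](0)
Move 7: P1 pit3 -> P1=[0,4,0,0,4,1](4) P2=[1,2,9,5,5,4](0)
Move 8: P1 pit5 -> P1=[0,4,0,0,4,0](5) P2=[1,2,9,5,5,4](0)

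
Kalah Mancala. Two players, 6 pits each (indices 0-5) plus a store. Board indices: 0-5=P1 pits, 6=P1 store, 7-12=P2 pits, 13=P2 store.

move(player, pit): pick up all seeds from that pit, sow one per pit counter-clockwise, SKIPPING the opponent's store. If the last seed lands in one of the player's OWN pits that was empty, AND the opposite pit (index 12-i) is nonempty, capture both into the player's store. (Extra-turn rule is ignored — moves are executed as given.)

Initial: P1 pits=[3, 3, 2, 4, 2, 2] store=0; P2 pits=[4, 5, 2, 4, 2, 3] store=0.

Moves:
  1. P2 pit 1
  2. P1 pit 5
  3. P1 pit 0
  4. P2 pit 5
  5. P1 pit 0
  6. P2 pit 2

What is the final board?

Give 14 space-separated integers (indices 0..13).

Move 1: P2 pit1 -> P1=[3,3,2,4,2,2](0) P2=[4,0,3,5,3,4](1)
Move 2: P1 pit5 -> P1=[3,3,2,4,2,0](1) P2=[5,0,3,5,3,4](1)
Move 3: P1 pit0 -> P1=[0,4,3,5,2,0](1) P2=[5,0,3,5,3,4](1)
Move 4: P2 pit5 -> P1=[1,5,4,5,2,0](1) P2=[5,0,3,5,3,0](2)
Move 5: P1 pit0 -> P1=[0,6,4,5,2,0](1) P2=[5,0,3,5,3,0](2)
Move 6: P2 pit2 -> P1=[0,6,4,5,2,0](1) P2=[5,0,0,6,4,1](2)

Answer: 0 6 4 5 2 0 1 5 0 0 6 4 1 2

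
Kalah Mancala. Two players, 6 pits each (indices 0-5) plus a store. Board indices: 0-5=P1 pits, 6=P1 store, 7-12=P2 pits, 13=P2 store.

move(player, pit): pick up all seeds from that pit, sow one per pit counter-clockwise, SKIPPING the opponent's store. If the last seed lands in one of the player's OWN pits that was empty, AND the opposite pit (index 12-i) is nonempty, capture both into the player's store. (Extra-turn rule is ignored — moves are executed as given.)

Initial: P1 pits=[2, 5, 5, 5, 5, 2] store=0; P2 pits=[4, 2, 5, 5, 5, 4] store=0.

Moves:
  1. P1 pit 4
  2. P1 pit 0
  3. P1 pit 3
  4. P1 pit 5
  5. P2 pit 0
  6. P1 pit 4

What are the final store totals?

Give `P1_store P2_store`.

Answer: 3 1

Derivation:
Move 1: P1 pit4 -> P1=[2,5,5,5,0,3](1) P2=[5,3,6,5,5,4](0)
Move 2: P1 pit0 -> P1=[0,6,6,5,0,3](1) P2=[5,3,6,5,5,4](0)
Move 3: P1 pit3 -> P1=[0,6,6,0,1,4](2) P2=[6,4,6,5,5,4](0)
Move 4: P1 pit5 -> P1=[0,6,6,0,1,0](3) P2=[7,5,7,5,5,4](0)
Move 5: P2 pit0 -> P1=[1,6,6,0,1,0](3) P2=[0,6,8,6,6,5](1)
Move 6: P1 pit4 -> P1=[1,6,6,0,0,1](3) P2=[0,6,8,6,6,5](1)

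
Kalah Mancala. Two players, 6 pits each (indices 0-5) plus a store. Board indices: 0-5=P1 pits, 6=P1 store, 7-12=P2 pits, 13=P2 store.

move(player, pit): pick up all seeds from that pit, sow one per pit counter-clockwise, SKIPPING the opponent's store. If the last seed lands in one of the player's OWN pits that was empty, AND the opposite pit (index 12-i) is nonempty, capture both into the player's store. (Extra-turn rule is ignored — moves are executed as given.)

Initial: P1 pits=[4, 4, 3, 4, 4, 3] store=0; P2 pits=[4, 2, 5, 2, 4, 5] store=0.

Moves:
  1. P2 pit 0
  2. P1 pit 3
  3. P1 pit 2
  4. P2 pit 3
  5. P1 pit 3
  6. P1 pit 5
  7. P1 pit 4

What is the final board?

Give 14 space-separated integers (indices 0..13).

Answer: 4 4 0 0 0 1 3 3 5 8 2 7 6 1

Derivation:
Move 1: P2 pit0 -> P1=[4,4,3,4,4,3](0) P2=[0,3,6,3,5,5](0)
Move 2: P1 pit3 -> P1=[4,4,3,0,5,4](1) P2=[1,3,6,3,5,5](0)
Move 3: P1 pit2 -> P1=[4,4,0,1,6,5](1) P2=[1,3,6,3,5,5](0)
Move 4: P2 pit3 -> P1=[4,4,0,1,6,5](1) P2=[1,3,6,0,6,6](1)
Move 5: P1 pit3 -> P1=[4,4,0,0,7,5](1) P2=[1,3,6,0,6,6](1)
Move 6: P1 pit5 -> P1=[4,4,0,0,7,0](2) P2=[2,4,7,1,6,6](1)
Move 7: P1 pit4 -> P1=[4,4,0,0,0,1](3) P2=[3,5,8,2,7,6](1)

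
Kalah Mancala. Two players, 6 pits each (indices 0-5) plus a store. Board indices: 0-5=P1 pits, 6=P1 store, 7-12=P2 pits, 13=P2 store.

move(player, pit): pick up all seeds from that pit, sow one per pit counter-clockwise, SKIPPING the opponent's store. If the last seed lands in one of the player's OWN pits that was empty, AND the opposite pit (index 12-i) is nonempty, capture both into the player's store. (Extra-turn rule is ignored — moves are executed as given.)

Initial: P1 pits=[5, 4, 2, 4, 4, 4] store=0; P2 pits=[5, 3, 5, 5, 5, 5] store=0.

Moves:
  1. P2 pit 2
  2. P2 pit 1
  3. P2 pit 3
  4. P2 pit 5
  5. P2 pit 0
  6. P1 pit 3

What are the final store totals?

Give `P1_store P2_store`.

Move 1: P2 pit2 -> P1=[6,4,2,4,4,4](0) P2=[5,3,0,6,6,6](1)
Move 2: P2 pit1 -> P1=[6,4,2,4,4,4](0) P2=[5,0,1,7,7,6](1)
Move 3: P2 pit3 -> P1=[7,5,3,5,4,4](0) P2=[5,0,1,0,8,7](2)
Move 4: P2 pit5 -> P1=[8,6,4,6,5,5](0) P2=[5,0,1,0,8,0](3)
Move 5: P2 pit0 -> P1=[0,6,4,6,5,5](0) P2=[0,1,2,1,9,0](12)
Move 6: P1 pit3 -> P1=[0,6,4,0,6,6](1) P2=[1,2,3,1,9,0](12)

Answer: 1 12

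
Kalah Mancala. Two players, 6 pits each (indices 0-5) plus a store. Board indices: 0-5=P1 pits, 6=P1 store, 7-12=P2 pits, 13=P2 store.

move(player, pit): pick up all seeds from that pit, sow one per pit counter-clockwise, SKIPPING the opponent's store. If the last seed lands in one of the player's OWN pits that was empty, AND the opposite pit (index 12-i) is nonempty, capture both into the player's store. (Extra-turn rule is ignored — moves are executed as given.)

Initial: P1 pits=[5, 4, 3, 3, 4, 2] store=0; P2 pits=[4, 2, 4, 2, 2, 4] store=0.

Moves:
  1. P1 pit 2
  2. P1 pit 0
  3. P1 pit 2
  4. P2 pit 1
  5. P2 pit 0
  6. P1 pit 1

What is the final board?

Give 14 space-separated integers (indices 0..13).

Answer: 0 0 1 7 7 5 1 0 1 6 4 3 4 0

Derivation:
Move 1: P1 pit2 -> P1=[5,4,0,4,5,3](0) P2=[4,2,4,2,2,4](0)
Move 2: P1 pit0 -> P1=[0,5,1,5,6,4](0) P2=[4,2,4,2,2,4](0)
Move 3: P1 pit2 -> P1=[0,5,0,6,6,4](0) P2=[4,2,4,2,2,4](0)
Move 4: P2 pit1 -> P1=[0,5,0,6,6,4](0) P2=[4,0,5,3,2,4](0)
Move 5: P2 pit0 -> P1=[0,5,0,6,6,4](0) P2=[0,1,6,4,3,4](0)
Move 6: P1 pit1 -> P1=[0,0,1,7,7,5](1) P2=[0,1,6,4,3,4](0)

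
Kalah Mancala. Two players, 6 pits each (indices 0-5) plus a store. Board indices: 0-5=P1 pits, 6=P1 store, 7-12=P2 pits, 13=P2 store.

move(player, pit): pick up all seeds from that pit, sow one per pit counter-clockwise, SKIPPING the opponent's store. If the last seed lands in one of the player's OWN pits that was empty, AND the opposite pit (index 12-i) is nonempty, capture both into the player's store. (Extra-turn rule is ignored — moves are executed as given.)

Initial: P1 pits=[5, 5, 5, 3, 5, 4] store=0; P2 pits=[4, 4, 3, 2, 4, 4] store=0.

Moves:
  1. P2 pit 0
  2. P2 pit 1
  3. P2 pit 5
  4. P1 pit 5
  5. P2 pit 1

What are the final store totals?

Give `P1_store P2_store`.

Move 1: P2 pit0 -> P1=[5,5,5,3,5,4](0) P2=[0,5,4,3,5,4](0)
Move 2: P2 pit1 -> P1=[5,5,5,3,5,4](0) P2=[0,0,5,4,6,5](1)
Move 3: P2 pit5 -> P1=[6,6,6,4,5,4](0) P2=[0,0,5,4,6,0](2)
Move 4: P1 pit5 -> P1=[6,6,6,4,5,0](1) P2=[1,1,6,4,6,0](2)
Move 5: P2 pit1 -> P1=[6,6,6,4,5,0](1) P2=[1,0,7,4,6,0](2)

Answer: 1 2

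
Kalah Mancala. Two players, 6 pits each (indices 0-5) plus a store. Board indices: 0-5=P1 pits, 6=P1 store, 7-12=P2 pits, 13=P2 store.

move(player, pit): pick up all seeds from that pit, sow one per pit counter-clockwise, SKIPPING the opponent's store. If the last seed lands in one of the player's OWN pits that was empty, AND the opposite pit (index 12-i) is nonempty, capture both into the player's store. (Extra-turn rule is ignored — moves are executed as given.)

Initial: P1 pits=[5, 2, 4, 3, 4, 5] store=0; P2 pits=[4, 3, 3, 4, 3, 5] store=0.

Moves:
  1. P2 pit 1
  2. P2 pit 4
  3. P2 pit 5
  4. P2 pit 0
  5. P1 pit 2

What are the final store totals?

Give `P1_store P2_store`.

Answer: 1 7

Derivation:
Move 1: P2 pit1 -> P1=[5,2,4,3,4,5](0) P2=[4,0,4,5,4,5](0)
Move 2: P2 pit4 -> P1=[6,3,4,3,4,5](0) P2=[4,0,4,5,0,6](1)
Move 3: P2 pit5 -> P1=[7,4,5,4,5,5](0) P2=[4,0,4,5,0,0](2)
Move 4: P2 pit0 -> P1=[7,0,5,4,5,5](0) P2=[0,1,5,6,0,0](7)
Move 5: P1 pit2 -> P1=[7,0,0,5,6,6](1) P2=[1,1,5,6,0,0](7)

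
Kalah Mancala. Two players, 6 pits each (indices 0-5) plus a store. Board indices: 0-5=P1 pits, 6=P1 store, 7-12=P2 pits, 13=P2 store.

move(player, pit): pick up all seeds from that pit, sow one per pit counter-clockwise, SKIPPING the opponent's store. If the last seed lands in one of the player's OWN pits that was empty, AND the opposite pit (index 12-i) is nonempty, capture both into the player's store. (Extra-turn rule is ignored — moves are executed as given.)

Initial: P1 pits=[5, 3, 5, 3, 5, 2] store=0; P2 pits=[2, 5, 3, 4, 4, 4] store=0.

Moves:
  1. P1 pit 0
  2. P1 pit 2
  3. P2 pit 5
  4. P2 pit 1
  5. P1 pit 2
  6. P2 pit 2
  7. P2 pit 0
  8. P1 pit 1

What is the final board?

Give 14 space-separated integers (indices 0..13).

Answer: 2 0 1 7 8 5 2 0 1 1 7 6 2 3

Derivation:
Move 1: P1 pit0 -> P1=[0,4,6,4,6,3](0) P2=[2,5,3,4,4,4](0)
Move 2: P1 pit2 -> P1=[0,4,0,5,7,4](1) P2=[3,6,3,4,4,4](0)
Move 3: P2 pit5 -> P1=[1,5,1,5,7,4](1) P2=[3,6,3,4,4,0](1)
Move 4: P2 pit1 -> P1=[2,5,1,5,7,4](1) P2=[3,0,4,5,5,1](2)
Move 5: P1 pit2 -> P1=[2,5,0,6,7,4](1) P2=[3,0,4,5,5,1](2)
Move 6: P2 pit2 -> P1=[2,5,0,6,7,4](1) P2=[3,0,0,6,6,2](3)
Move 7: P2 pit0 -> P1=[2,5,0,6,7,4](1) P2=[0,1,1,7,6,2](3)
Move 8: P1 pit1 -> P1=[2,0,1,7,8,5](2) P2=[0,1,1,7,6,2](3)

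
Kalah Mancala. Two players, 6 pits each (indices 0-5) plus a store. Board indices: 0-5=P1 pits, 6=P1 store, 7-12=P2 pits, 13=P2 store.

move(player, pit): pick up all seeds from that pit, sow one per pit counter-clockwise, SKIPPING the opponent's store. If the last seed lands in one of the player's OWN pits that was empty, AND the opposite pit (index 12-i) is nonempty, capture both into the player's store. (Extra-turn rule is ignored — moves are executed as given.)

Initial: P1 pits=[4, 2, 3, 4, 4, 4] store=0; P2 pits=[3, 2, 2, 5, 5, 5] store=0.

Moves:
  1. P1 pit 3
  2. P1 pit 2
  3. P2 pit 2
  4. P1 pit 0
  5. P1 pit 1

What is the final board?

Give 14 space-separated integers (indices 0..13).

Move 1: P1 pit3 -> P1=[4,2,3,0,5,5](1) P2=[4,2,2,5,5,5](0)
Move 2: P1 pit2 -> P1=[4,2,0,1,6,6](1) P2=[4,2,2,5,5,5](0)
Move 3: P2 pit2 -> P1=[4,2,0,1,6,6](1) P2=[4,2,0,6,6,5](0)
Move 4: P1 pit0 -> P1=[0,3,1,2,7,6](1) P2=[4,2,0,6,6,5](0)
Move 5: P1 pit1 -> P1=[0,0,2,3,8,6](1) P2=[4,2,0,6,6,5](0)

Answer: 0 0 2 3 8 6 1 4 2 0 6 6 5 0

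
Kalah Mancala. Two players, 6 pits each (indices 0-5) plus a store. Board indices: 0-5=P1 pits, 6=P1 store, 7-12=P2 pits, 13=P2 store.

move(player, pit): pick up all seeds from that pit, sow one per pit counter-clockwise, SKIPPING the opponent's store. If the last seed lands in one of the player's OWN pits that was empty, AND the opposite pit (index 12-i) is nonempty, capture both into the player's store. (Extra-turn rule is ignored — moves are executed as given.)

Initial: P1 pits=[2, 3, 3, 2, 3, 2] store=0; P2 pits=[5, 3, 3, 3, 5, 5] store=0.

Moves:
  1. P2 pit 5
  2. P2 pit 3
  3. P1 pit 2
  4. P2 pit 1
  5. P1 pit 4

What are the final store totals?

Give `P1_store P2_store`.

Answer: 2 2

Derivation:
Move 1: P2 pit5 -> P1=[3,4,4,3,3,2](0) P2=[5,3,3,3,5,0](1)
Move 2: P2 pit3 -> P1=[3,4,4,3,3,2](0) P2=[5,3,3,0,6,1](2)
Move 3: P1 pit2 -> P1=[3,4,0,4,4,3](1) P2=[5,3,3,0,6,1](2)
Move 4: P2 pit1 -> P1=[3,4,0,4,4,3](1) P2=[5,0,4,1,7,1](2)
Move 5: P1 pit4 -> P1=[3,4,0,4,0,4](2) P2=[6,1,4,1,7,1](2)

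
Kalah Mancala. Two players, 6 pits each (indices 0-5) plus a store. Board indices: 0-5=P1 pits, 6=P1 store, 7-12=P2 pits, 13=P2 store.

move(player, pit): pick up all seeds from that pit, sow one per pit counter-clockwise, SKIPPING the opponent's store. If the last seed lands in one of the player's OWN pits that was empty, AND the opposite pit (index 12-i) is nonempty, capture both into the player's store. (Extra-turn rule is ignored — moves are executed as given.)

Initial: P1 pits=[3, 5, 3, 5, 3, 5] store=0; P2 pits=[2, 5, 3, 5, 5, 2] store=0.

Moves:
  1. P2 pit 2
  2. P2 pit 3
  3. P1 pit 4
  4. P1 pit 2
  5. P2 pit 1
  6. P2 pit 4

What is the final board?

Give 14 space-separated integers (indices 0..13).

Answer: 5 7 1 7 2 8 2 3 0 1 1 0 6 3

Derivation:
Move 1: P2 pit2 -> P1=[3,5,3,5,3,5](0) P2=[2,5,0,6,6,3](0)
Move 2: P2 pit3 -> P1=[4,6,4,5,3,5](0) P2=[2,5,0,0,7,4](1)
Move 3: P1 pit4 -> P1=[4,6,4,5,0,6](1) P2=[3,5,0,0,7,4](1)
Move 4: P1 pit2 -> P1=[4,6,0,6,1,7](2) P2=[3,5,0,0,7,4](1)
Move 5: P2 pit1 -> P1=[4,6,0,6,1,7](2) P2=[3,0,1,1,8,5](2)
Move 6: P2 pit4 -> P1=[5,7,1,7,2,8](2) P2=[3,0,1,1,0,6](3)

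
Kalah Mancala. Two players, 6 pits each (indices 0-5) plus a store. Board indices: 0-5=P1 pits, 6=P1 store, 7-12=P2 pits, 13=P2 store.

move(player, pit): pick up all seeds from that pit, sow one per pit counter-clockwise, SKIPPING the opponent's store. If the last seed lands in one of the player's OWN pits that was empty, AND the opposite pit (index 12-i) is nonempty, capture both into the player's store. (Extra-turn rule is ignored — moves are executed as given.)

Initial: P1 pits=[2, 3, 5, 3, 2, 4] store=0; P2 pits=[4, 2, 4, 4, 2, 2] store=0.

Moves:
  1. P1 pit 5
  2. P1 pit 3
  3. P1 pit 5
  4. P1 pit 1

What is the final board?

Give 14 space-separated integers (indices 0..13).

Answer: 2 0 6 1 4 0 3 5 3 5 4 2 2 0

Derivation:
Move 1: P1 pit5 -> P1=[2,3,5,3,2,0](1) P2=[5,3,5,4,2,2](0)
Move 2: P1 pit3 -> P1=[2,3,5,0,3,1](2) P2=[5,3,5,4,2,2](0)
Move 3: P1 pit5 -> P1=[2,3,5,0,3,0](3) P2=[5,3,5,4,2,2](0)
Move 4: P1 pit1 -> P1=[2,0,6,1,4,0](3) P2=[5,3,5,4,2,2](0)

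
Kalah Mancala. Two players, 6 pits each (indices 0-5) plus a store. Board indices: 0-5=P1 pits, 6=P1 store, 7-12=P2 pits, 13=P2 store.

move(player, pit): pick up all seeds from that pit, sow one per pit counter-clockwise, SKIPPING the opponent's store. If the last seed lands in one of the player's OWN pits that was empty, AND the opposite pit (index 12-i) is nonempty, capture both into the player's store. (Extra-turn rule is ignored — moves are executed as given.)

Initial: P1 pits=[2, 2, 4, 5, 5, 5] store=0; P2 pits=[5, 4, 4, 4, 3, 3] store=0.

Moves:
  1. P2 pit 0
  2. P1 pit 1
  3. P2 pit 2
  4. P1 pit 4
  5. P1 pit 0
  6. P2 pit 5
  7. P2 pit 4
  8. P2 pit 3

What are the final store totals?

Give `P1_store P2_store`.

Answer: 1 4

Derivation:
Move 1: P2 pit0 -> P1=[2,2,4,5,5,5](0) P2=[0,5,5,5,4,4](0)
Move 2: P1 pit1 -> P1=[2,0,5,6,5,5](0) P2=[0,5,5,5,4,4](0)
Move 3: P2 pit2 -> P1=[3,0,5,6,5,5](0) P2=[0,5,0,6,5,5](1)
Move 4: P1 pit4 -> P1=[3,0,5,6,0,6](1) P2=[1,6,1,6,5,5](1)
Move 5: P1 pit0 -> P1=[0,1,6,7,0,6](1) P2=[1,6,1,6,5,5](1)
Move 6: P2 pit5 -> P1=[1,2,7,8,0,6](1) P2=[1,6,1,6,5,0](2)
Move 7: P2 pit4 -> P1=[2,3,8,8,0,6](1) P2=[1,6,1,6,0,1](3)
Move 8: P2 pit3 -> P1=[3,4,9,8,0,6](1) P2=[1,6,1,0,1,2](4)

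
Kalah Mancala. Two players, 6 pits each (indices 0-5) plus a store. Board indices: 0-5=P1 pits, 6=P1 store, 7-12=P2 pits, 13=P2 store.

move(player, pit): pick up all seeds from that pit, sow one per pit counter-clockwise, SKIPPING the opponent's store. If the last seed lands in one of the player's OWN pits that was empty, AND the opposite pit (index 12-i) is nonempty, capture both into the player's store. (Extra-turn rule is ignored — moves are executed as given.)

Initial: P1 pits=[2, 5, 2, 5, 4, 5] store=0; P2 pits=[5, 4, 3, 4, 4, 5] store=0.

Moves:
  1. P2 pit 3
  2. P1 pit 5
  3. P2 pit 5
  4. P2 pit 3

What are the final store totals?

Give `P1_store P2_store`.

Move 1: P2 pit3 -> P1=[3,5,2,5,4,5](0) P2=[5,4,3,0,5,6](1)
Move 2: P1 pit5 -> P1=[3,5,2,5,4,0](1) P2=[6,5,4,1,5,6](1)
Move 3: P2 pit5 -> P1=[4,6,3,6,5,0](1) P2=[6,5,4,1,5,0](2)
Move 4: P2 pit3 -> P1=[4,6,3,6,5,0](1) P2=[6,5,4,0,6,0](2)

Answer: 1 2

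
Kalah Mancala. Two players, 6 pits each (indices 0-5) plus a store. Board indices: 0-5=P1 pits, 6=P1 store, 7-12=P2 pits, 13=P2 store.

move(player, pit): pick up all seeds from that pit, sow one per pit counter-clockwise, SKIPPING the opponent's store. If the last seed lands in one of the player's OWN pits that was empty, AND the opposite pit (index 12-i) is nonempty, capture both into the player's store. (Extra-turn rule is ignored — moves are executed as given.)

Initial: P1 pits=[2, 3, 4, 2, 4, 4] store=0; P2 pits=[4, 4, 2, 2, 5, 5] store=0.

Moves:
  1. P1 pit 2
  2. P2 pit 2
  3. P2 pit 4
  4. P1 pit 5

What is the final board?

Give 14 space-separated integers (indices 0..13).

Move 1: P1 pit2 -> P1=[2,3,0,3,5,5](1) P2=[4,4,2,2,5,5](0)
Move 2: P2 pit2 -> P1=[2,3,0,3,5,5](1) P2=[4,4,0,3,6,5](0)
Move 3: P2 pit4 -> P1=[3,4,1,4,5,5](1) P2=[4,4,0,3,0,6](1)
Move 4: P1 pit5 -> P1=[3,4,1,4,5,0](2) P2=[5,5,1,4,0,6](1)

Answer: 3 4 1 4 5 0 2 5 5 1 4 0 6 1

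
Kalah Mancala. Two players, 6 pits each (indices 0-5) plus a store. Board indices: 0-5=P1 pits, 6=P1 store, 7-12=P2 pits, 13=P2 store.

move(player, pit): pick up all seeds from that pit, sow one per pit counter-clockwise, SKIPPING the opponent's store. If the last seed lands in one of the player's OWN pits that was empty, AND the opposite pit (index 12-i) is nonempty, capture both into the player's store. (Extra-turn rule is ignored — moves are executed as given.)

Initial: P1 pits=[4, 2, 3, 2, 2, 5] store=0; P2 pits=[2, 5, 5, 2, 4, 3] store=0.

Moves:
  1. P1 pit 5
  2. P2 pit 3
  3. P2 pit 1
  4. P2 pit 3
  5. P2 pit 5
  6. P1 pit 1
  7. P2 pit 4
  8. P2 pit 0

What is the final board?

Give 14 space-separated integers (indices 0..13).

Answer: 7 1 0 5 4 0 1 0 1 8 0 0 1 11

Derivation:
Move 1: P1 pit5 -> P1=[4,2,3,2,2,0](1) P2=[3,6,6,3,4,3](0)
Move 2: P2 pit3 -> P1=[4,2,3,2,2,0](1) P2=[3,6,6,0,5,4](1)
Move 3: P2 pit1 -> P1=[5,2,3,2,2,0](1) P2=[3,0,7,1,6,5](2)
Move 4: P2 pit3 -> P1=[5,2,3,2,2,0](1) P2=[3,0,7,0,7,5](2)
Move 5: P2 pit5 -> P1=[6,3,4,3,2,0](1) P2=[3,0,7,0,7,0](3)
Move 6: P1 pit1 -> P1=[6,0,5,4,3,0](1) P2=[3,0,7,0,7,0](3)
Move 7: P2 pit4 -> P1=[7,1,6,5,4,0](1) P2=[3,0,7,0,0,1](4)
Move 8: P2 pit0 -> P1=[7,1,0,5,4,0](1) P2=[0,1,8,0,0,1](11)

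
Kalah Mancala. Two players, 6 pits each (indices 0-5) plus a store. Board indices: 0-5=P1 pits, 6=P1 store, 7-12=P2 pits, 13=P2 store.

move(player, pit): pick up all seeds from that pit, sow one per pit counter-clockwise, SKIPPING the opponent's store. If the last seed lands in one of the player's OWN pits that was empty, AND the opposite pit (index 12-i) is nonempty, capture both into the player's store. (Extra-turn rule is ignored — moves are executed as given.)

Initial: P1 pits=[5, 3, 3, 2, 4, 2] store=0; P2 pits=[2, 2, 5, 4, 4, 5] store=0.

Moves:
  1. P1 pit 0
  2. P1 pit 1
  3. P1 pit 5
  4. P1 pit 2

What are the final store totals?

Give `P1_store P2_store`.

Answer: 2 0

Derivation:
Move 1: P1 pit0 -> P1=[0,4,4,3,5,3](0) P2=[2,2,5,4,4,5](0)
Move 2: P1 pit1 -> P1=[0,0,5,4,6,4](0) P2=[2,2,5,4,4,5](0)
Move 3: P1 pit5 -> P1=[0,0,5,4,6,0](1) P2=[3,3,6,4,4,5](0)
Move 4: P1 pit2 -> P1=[0,0,0,5,7,1](2) P2=[4,3,6,4,4,5](0)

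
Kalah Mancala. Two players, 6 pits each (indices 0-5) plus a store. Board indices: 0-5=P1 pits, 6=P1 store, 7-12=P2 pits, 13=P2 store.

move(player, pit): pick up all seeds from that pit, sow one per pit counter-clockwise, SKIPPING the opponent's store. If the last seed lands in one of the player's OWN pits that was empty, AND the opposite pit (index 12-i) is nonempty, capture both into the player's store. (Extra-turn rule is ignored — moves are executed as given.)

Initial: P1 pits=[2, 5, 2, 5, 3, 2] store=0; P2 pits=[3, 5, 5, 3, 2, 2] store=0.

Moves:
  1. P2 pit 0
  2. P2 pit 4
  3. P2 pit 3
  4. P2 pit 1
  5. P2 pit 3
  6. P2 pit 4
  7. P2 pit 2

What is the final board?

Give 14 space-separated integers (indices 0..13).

Answer: 6 6 3 5 3 2 0 0 0 0 1 1 7 5

Derivation:
Move 1: P2 pit0 -> P1=[2,5,2,5,3,2](0) P2=[0,6,6,4,2,2](0)
Move 2: P2 pit4 -> P1=[2,5,2,5,3,2](0) P2=[0,6,6,4,0,3](1)
Move 3: P2 pit3 -> P1=[3,5,2,5,3,2](0) P2=[0,6,6,0,1,4](2)
Move 4: P2 pit1 -> P1=[4,5,2,5,3,2](0) P2=[0,0,7,1,2,5](3)
Move 5: P2 pit3 -> P1=[4,5,2,5,3,2](0) P2=[0,0,7,0,3,5](3)
Move 6: P2 pit4 -> P1=[5,5,2,5,3,2](0) P2=[0,0,7,0,0,6](4)
Move 7: P2 pit2 -> P1=[6,6,3,5,3,2](0) P2=[0,0,0,1,1,7](5)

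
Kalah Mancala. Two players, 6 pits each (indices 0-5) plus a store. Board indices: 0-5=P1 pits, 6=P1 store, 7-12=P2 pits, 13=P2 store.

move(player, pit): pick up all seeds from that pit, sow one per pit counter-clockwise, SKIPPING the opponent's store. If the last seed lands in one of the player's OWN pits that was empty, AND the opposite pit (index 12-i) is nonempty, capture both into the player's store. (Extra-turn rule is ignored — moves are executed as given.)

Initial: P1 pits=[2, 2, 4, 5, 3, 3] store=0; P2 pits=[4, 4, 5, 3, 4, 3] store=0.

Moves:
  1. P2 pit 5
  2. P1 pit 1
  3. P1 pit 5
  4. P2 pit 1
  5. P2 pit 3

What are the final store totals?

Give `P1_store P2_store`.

Move 1: P2 pit5 -> P1=[3,3,4,5,3,3](0) P2=[4,4,5,3,4,0](1)
Move 2: P1 pit1 -> P1=[3,0,5,6,4,3](0) P2=[4,4,5,3,4,0](1)
Move 3: P1 pit5 -> P1=[3,0,5,6,4,0](1) P2=[5,5,5,3,4,0](1)
Move 4: P2 pit1 -> P1=[3,0,5,6,4,0](1) P2=[5,0,6,4,5,1](2)
Move 5: P2 pit3 -> P1=[4,0,5,6,4,0](1) P2=[5,0,6,0,6,2](3)

Answer: 1 3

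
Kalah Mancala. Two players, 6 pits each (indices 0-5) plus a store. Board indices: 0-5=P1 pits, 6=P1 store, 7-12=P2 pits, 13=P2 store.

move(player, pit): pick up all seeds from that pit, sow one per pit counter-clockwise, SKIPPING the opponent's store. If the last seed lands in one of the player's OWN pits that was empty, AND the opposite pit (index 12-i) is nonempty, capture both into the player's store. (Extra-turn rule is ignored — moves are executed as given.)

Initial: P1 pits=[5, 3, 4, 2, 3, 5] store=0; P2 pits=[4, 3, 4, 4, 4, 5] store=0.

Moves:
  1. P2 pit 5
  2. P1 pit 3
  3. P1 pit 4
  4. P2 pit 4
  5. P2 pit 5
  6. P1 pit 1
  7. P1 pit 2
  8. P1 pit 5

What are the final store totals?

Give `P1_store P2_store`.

Move 1: P2 pit5 -> P1=[6,4,5,3,3,5](0) P2=[4,3,4,4,4,0](1)
Move 2: P1 pit3 -> P1=[6,4,5,0,4,6](1) P2=[4,3,4,4,4,0](1)
Move 3: P1 pit4 -> P1=[6,4,5,0,0,7](2) P2=[5,4,4,4,4,0](1)
Move 4: P2 pit4 -> P1=[7,5,5,0,0,7](2) P2=[5,4,4,4,0,1](2)
Move 5: P2 pit5 -> P1=[7,5,5,0,0,7](2) P2=[5,4,4,4,0,0](3)
Move 6: P1 pit1 -> P1=[7,0,6,1,1,8](3) P2=[5,4,4,4,0,0](3)
Move 7: P1 pit2 -> P1=[7,0,0,2,2,9](4) P2=[6,5,4,4,0,0](3)
Move 8: P1 pit5 -> P1=[8,0,0,2,2,0](7) P2=[7,6,5,5,0,1](3)

Answer: 7 3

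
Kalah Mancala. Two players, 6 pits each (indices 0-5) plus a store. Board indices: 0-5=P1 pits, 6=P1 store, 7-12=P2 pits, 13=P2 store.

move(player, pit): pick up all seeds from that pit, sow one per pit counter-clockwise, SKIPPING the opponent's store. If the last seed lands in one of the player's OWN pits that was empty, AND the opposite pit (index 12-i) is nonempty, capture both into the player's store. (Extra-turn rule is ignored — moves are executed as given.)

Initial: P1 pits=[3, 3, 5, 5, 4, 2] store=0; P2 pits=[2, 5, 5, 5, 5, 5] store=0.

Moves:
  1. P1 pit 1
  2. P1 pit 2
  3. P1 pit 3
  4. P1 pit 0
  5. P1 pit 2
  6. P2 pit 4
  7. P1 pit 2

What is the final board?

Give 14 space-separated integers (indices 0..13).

Answer: 1 2 0 2 7 4 9 4 7 0 6 0 6 1

Derivation:
Move 1: P1 pit1 -> P1=[3,0,6,6,5,2](0) P2=[2,5,5,5,5,5](0)
Move 2: P1 pit2 -> P1=[3,0,0,7,6,3](1) P2=[3,6,5,5,5,5](0)
Move 3: P1 pit3 -> P1=[3,0,0,0,7,4](2) P2=[4,7,6,6,5,5](0)
Move 4: P1 pit0 -> P1=[0,1,1,0,7,4](9) P2=[4,7,0,6,5,5](0)
Move 5: P1 pit2 -> P1=[0,1,0,1,7,4](9) P2=[4,7,0,6,5,5](0)
Move 6: P2 pit4 -> P1=[1,2,1,1,7,4](9) P2=[4,7,0,6,0,6](1)
Move 7: P1 pit2 -> P1=[1,2,0,2,7,4](9) P2=[4,7,0,6,0,6](1)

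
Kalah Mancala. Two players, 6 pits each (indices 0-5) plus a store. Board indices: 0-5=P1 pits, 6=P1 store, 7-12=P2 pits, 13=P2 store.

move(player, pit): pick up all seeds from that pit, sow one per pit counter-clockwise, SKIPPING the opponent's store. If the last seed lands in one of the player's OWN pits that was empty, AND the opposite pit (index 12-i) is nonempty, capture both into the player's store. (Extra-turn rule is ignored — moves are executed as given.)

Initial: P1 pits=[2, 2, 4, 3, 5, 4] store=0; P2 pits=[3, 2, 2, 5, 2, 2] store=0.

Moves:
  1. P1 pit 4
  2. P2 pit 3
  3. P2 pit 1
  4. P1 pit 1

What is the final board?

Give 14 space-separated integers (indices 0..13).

Answer: 3 0 5 4 1 5 1 4 0 4 1 4 3 1

Derivation:
Move 1: P1 pit4 -> P1=[2,2,4,3,0,5](1) P2=[4,3,3,5,2,2](0)
Move 2: P2 pit3 -> P1=[3,3,4,3,0,5](1) P2=[4,3,3,0,3,3](1)
Move 3: P2 pit1 -> P1=[3,3,4,3,0,5](1) P2=[4,0,4,1,4,3](1)
Move 4: P1 pit1 -> P1=[3,0,5,4,1,5](1) P2=[4,0,4,1,4,3](1)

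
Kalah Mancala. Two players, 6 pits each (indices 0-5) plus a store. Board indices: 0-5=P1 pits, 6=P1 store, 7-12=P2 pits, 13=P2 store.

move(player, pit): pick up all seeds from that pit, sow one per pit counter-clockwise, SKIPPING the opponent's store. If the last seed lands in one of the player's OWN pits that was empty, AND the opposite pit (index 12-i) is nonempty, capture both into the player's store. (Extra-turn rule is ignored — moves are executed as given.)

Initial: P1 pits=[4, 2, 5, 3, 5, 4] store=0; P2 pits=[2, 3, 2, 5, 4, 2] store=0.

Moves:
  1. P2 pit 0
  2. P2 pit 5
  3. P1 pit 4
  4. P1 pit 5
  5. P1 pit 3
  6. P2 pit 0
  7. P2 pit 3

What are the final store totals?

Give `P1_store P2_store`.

Answer: 3 2

Derivation:
Move 1: P2 pit0 -> P1=[4,2,5,3,5,4](0) P2=[0,4,3,5,4,2](0)
Move 2: P2 pit5 -> P1=[5,2,5,3,5,4](0) P2=[0,4,3,5,4,0](1)
Move 3: P1 pit4 -> P1=[5,2,5,3,0,5](1) P2=[1,5,4,5,4,0](1)
Move 4: P1 pit5 -> P1=[5,2,5,3,0,0](2) P2=[2,6,5,6,4,0](1)
Move 5: P1 pit3 -> P1=[5,2,5,0,1,1](3) P2=[2,6,5,6,4,0](1)
Move 6: P2 pit0 -> P1=[5,2,5,0,1,1](3) P2=[0,7,6,6,4,0](1)
Move 7: P2 pit3 -> P1=[6,3,6,0,1,1](3) P2=[0,7,6,0,5,1](2)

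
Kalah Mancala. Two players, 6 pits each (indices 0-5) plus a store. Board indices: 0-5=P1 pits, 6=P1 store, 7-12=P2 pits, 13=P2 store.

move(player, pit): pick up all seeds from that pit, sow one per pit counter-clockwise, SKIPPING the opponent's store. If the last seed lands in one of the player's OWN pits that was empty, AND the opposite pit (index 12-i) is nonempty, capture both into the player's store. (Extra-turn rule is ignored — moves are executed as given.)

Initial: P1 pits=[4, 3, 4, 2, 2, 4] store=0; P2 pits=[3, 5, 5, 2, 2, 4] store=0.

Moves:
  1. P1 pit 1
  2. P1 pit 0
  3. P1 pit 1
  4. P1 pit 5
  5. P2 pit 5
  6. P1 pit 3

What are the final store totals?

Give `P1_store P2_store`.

Answer: 2 1

Derivation:
Move 1: P1 pit1 -> P1=[4,0,5,3,3,4](0) P2=[3,5,5,2,2,4](0)
Move 2: P1 pit0 -> P1=[0,1,6,4,4,4](0) P2=[3,5,5,2,2,4](0)
Move 3: P1 pit1 -> P1=[0,0,7,4,4,4](0) P2=[3,5,5,2,2,4](0)
Move 4: P1 pit5 -> P1=[0,0,7,4,4,0](1) P2=[4,6,6,2,2,4](0)
Move 5: P2 pit5 -> P1=[1,1,8,4,4,0](1) P2=[4,6,6,2,2,0](1)
Move 6: P1 pit3 -> P1=[1,1,8,0,5,1](2) P2=[5,6,6,2,2,0](1)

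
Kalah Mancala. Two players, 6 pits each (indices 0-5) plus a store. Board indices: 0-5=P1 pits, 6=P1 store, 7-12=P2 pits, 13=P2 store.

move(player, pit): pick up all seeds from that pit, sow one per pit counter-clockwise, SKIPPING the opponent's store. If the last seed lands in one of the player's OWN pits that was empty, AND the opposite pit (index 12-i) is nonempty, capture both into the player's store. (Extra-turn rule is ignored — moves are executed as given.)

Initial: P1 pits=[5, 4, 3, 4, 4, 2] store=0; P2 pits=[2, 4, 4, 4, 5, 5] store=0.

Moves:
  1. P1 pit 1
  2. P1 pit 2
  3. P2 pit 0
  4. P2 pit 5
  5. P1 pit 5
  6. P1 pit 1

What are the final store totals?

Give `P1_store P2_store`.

Answer: 2 1

Derivation:
Move 1: P1 pit1 -> P1=[5,0,4,5,5,3](0) P2=[2,4,4,4,5,5](0)
Move 2: P1 pit2 -> P1=[5,0,0,6,6,4](1) P2=[2,4,4,4,5,5](0)
Move 3: P2 pit0 -> P1=[5,0,0,6,6,4](1) P2=[0,5,5,4,5,5](0)
Move 4: P2 pit5 -> P1=[6,1,1,7,6,4](1) P2=[0,5,5,4,5,0](1)
Move 5: P1 pit5 -> P1=[6,1,1,7,6,0](2) P2=[1,6,6,4,5,0](1)
Move 6: P1 pit1 -> P1=[6,0,2,7,6,0](2) P2=[1,6,6,4,5,0](1)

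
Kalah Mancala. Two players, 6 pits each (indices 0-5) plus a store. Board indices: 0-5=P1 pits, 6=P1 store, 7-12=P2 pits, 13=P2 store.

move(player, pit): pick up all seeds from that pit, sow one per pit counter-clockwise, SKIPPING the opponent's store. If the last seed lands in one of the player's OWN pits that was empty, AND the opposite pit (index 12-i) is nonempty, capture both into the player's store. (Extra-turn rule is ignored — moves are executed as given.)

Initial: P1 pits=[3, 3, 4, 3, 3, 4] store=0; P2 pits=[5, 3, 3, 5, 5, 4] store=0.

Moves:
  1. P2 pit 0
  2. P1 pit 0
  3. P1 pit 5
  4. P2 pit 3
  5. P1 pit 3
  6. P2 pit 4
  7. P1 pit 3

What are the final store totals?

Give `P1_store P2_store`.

Answer: 2 2

Derivation:
Move 1: P2 pit0 -> P1=[3,3,4,3,3,4](0) P2=[0,4,4,6,6,5](0)
Move 2: P1 pit0 -> P1=[0,4,5,4,3,4](0) P2=[0,4,4,6,6,5](0)
Move 3: P1 pit5 -> P1=[0,4,5,4,3,0](1) P2=[1,5,5,6,6,5](0)
Move 4: P2 pit3 -> P1=[1,5,6,4,3,0](1) P2=[1,5,5,0,7,6](1)
Move 5: P1 pit3 -> P1=[1,5,6,0,4,1](2) P2=[2,5,5,0,7,6](1)
Move 6: P2 pit4 -> P1=[2,6,7,1,5,1](2) P2=[2,5,5,0,0,7](2)
Move 7: P1 pit3 -> P1=[2,6,7,0,6,1](2) P2=[2,5,5,0,0,7](2)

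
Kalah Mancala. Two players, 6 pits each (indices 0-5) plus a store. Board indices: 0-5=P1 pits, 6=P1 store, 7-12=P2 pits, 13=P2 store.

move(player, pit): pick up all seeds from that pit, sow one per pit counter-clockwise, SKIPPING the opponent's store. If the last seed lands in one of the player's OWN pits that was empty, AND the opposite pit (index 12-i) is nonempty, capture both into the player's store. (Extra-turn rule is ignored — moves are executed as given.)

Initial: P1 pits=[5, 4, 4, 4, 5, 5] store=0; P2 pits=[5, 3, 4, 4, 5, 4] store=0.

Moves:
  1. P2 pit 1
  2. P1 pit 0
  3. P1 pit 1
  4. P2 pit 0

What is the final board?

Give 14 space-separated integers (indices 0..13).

Move 1: P2 pit1 -> P1=[5,4,4,4,5,5](0) P2=[5,0,5,5,6,4](0)
Move 2: P1 pit0 -> P1=[0,5,5,5,6,6](0) P2=[5,0,5,5,6,4](0)
Move 3: P1 pit1 -> P1=[0,0,6,6,7,7](1) P2=[5,0,5,5,6,4](0)
Move 4: P2 pit0 -> P1=[0,0,6,6,7,7](1) P2=[0,1,6,6,7,5](0)

Answer: 0 0 6 6 7 7 1 0 1 6 6 7 5 0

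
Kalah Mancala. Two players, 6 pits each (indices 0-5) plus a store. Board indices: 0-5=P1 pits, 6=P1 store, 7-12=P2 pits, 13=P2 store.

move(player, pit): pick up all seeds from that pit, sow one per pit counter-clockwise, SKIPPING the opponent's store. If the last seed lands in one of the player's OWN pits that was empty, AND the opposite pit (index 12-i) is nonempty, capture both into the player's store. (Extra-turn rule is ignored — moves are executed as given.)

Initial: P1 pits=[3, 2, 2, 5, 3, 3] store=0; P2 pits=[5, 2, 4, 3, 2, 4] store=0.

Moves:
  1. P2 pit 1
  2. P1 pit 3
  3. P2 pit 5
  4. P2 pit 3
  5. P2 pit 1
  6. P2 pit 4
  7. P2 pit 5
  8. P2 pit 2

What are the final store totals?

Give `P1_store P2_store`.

Move 1: P2 pit1 -> P1=[3,2,2,5,3,3](0) P2=[5,0,5,4,2,4](0)
Move 2: P1 pit3 -> P1=[3,2,2,0,4,4](1) P2=[6,1,5,4,2,4](0)
Move 3: P2 pit5 -> P1=[4,3,3,0,4,4](1) P2=[6,1,5,4,2,0](1)
Move 4: P2 pit3 -> P1=[5,3,3,0,4,4](1) P2=[6,1,5,0,3,1](2)
Move 5: P2 pit1 -> P1=[5,3,3,0,4,4](1) P2=[6,0,6,0,3,1](2)
Move 6: P2 pit4 -> P1=[6,3,3,0,4,4](1) P2=[6,0,6,0,0,2](3)
Move 7: P2 pit5 -> P1=[7,3,3,0,4,4](1) P2=[6,0,6,0,0,0](4)
Move 8: P2 pit2 -> P1=[8,4,3,0,4,4](1) P2=[6,0,0,1,1,1](5)

Answer: 1 5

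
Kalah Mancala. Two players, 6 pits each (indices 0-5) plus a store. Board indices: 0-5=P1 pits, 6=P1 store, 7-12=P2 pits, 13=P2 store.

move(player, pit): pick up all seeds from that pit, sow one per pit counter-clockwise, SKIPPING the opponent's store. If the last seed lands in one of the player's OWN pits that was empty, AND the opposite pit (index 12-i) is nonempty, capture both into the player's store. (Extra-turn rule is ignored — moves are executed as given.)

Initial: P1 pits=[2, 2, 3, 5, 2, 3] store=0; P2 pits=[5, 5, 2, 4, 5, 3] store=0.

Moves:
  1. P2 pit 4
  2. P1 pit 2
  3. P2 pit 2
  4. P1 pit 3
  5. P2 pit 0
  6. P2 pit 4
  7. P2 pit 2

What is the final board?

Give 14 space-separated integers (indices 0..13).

Move 1: P2 pit4 -> P1=[3,3,4,5,2,3](0) P2=[5,5,2,4,0,4](1)
Move 2: P1 pit2 -> P1=[3,3,0,6,3,4](1) P2=[5,5,2,4,0,4](1)
Move 3: P2 pit2 -> P1=[3,0,0,6,3,4](1) P2=[5,5,0,5,0,4](5)
Move 4: P1 pit3 -> P1=[3,0,0,0,4,5](2) P2=[6,6,1,5,0,4](5)
Move 5: P2 pit0 -> P1=[3,0,0,0,4,5](2) P2=[0,7,2,6,1,5](6)
Move 6: P2 pit4 -> P1=[3,0,0,0,4,5](2) P2=[0,7,2,6,0,6](6)
Move 7: P2 pit2 -> P1=[3,0,0,0,4,5](2) P2=[0,7,0,7,1,6](6)

Answer: 3 0 0 0 4 5 2 0 7 0 7 1 6 6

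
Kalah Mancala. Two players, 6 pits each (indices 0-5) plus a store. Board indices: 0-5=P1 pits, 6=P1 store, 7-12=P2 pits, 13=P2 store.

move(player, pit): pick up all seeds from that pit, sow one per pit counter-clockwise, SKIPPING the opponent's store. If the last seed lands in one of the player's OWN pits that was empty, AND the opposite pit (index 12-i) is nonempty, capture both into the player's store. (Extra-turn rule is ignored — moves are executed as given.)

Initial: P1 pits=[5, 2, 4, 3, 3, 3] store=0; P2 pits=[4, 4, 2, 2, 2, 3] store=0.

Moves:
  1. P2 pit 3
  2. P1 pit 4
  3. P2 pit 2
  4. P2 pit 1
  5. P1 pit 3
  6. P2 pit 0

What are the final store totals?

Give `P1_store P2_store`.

Move 1: P2 pit3 -> P1=[5,2,4,3,3,3](0) P2=[4,4,2,0,3,4](0)
Move 2: P1 pit4 -> P1=[5,2,4,3,0,4](1) P2=[5,4,2,0,3,4](0)
Move 3: P2 pit2 -> P1=[5,2,4,3,0,4](1) P2=[5,4,0,1,4,4](0)
Move 4: P2 pit1 -> P1=[5,2,4,3,0,4](1) P2=[5,0,1,2,5,5](0)
Move 5: P1 pit3 -> P1=[5,2,4,0,1,5](2) P2=[5,0,1,2,5,5](0)
Move 6: P2 pit0 -> P1=[5,2,4,0,1,5](2) P2=[0,1,2,3,6,6](0)

Answer: 2 0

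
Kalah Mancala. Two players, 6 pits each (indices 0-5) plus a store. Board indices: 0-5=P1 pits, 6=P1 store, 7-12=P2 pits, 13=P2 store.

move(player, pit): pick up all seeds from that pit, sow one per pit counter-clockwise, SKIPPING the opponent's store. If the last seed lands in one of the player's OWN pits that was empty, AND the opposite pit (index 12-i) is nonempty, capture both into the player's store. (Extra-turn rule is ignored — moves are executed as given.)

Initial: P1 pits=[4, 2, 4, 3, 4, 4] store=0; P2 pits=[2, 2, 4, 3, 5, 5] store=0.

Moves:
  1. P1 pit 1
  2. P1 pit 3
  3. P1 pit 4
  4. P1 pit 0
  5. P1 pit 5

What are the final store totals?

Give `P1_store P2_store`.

Answer: 7 0

Derivation:
Move 1: P1 pit1 -> P1=[4,0,5,4,4,4](0) P2=[2,2,4,3,5,5](0)
Move 2: P1 pit3 -> P1=[4,0,5,0,5,5](1) P2=[3,2,4,3,5,5](0)
Move 3: P1 pit4 -> P1=[4,0,5,0,0,6](2) P2=[4,3,5,3,5,5](0)
Move 4: P1 pit0 -> P1=[0,1,6,1,0,6](6) P2=[4,0,5,3,5,5](0)
Move 5: P1 pit5 -> P1=[0,1,6,1,0,0](7) P2=[5,1,6,4,6,5](0)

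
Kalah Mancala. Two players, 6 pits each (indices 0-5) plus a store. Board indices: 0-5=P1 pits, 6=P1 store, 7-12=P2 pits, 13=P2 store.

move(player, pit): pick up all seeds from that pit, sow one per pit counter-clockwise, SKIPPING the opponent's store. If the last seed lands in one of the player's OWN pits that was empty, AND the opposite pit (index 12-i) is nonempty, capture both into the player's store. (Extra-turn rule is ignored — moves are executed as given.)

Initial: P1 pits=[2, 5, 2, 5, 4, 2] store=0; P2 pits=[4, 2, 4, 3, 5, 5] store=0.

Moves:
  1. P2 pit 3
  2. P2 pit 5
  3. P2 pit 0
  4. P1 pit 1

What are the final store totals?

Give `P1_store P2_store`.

Answer: 1 2

Derivation:
Move 1: P2 pit3 -> P1=[2,5,2,5,4,2](0) P2=[4,2,4,0,6,6](1)
Move 2: P2 pit5 -> P1=[3,6,3,6,5,2](0) P2=[4,2,4,0,6,0](2)
Move 3: P2 pit0 -> P1=[3,6,3,6,5,2](0) P2=[0,3,5,1,7,0](2)
Move 4: P1 pit1 -> P1=[3,0,4,7,6,3](1) P2=[1,3,5,1,7,0](2)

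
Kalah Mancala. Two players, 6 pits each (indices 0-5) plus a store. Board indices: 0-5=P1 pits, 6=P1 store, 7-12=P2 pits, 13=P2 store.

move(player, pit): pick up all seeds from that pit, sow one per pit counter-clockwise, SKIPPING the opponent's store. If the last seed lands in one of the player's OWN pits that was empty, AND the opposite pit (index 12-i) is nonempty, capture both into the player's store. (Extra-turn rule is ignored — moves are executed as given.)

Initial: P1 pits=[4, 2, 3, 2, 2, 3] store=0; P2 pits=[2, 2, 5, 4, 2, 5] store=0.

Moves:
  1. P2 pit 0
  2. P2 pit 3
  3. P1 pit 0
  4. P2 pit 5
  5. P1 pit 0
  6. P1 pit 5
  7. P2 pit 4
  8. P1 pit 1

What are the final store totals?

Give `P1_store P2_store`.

Answer: 2 3

Derivation:
Move 1: P2 pit0 -> P1=[4,2,3,2,2,3](0) P2=[0,3,6,4,2,5](0)
Move 2: P2 pit3 -> P1=[5,2,3,2,2,3](0) P2=[0,3,6,0,3,6](1)
Move 3: P1 pit0 -> P1=[0,3,4,3,3,4](0) P2=[0,3,6,0,3,6](1)
Move 4: P2 pit5 -> P1=[1,4,5,4,4,4](0) P2=[0,3,6,0,3,0](2)
Move 5: P1 pit0 -> P1=[0,5,5,4,4,4](0) P2=[0,3,6,0,3,0](2)
Move 6: P1 pit5 -> P1=[0,5,5,4,4,0](1) P2=[1,4,7,0,3,0](2)
Move 7: P2 pit4 -> P1=[1,5,5,4,4,0](1) P2=[1,4,7,0,0,1](3)
Move 8: P1 pit1 -> P1=[1,0,6,5,5,1](2) P2=[1,4,7,0,0,1](3)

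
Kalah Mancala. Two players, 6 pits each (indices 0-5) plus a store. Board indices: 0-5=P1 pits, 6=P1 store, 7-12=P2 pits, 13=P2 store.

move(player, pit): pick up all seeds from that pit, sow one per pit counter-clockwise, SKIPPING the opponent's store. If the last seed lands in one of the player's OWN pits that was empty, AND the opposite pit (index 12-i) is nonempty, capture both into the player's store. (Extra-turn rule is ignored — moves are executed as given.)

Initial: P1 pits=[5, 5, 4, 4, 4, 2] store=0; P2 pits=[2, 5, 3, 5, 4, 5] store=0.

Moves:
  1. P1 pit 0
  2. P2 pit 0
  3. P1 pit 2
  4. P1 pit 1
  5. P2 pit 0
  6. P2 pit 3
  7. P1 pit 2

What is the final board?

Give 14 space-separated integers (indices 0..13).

Move 1: P1 pit0 -> P1=[0,6,5,5,5,3](0) P2=[2,5,3,5,4,5](0)
Move 2: P2 pit0 -> P1=[0,6,5,5,5,3](0) P2=[0,6,4,5,4,5](0)
Move 3: P1 pit2 -> P1=[0,6,0,6,6,4](1) P2=[1,6,4,5,4,5](0)
Move 4: P1 pit1 -> P1=[0,0,1,7,7,5](2) P2=[2,6,4,5,4,5](0)
Move 5: P2 pit0 -> P1=[0,0,1,7,7,5](2) P2=[0,7,5,5,4,5](0)
Move 6: P2 pit3 -> P1=[1,1,1,7,7,5](2) P2=[0,7,5,0,5,6](1)
Move 7: P1 pit2 -> P1=[1,1,0,8,7,5](2) P2=[0,7,5,0,5,6](1)

Answer: 1 1 0 8 7 5 2 0 7 5 0 5 6 1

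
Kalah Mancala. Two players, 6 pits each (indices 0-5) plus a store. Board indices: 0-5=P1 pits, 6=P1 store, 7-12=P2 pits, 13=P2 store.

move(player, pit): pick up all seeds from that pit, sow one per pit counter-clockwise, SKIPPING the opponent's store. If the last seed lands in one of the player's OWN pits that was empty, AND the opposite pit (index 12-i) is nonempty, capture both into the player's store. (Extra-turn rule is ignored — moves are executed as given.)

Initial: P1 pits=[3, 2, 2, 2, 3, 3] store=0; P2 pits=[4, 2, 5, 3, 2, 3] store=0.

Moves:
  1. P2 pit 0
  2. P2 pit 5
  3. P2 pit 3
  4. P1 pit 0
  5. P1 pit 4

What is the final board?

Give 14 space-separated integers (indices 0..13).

Answer: 0 4 3 3 0 5 1 1 4 6 0 4 1 2

Derivation:
Move 1: P2 pit0 -> P1=[3,2,2,2,3,3](0) P2=[0,3,6,4,3,3](0)
Move 2: P2 pit5 -> P1=[4,3,2,2,3,3](0) P2=[0,3,6,4,3,0](1)
Move 3: P2 pit3 -> P1=[5,3,2,2,3,3](0) P2=[0,3,6,0,4,1](2)
Move 4: P1 pit0 -> P1=[0,4,3,3,4,4](0) P2=[0,3,6,0,4,1](2)
Move 5: P1 pit4 -> P1=[0,4,3,3,0,5](1) P2=[1,4,6,0,4,1](2)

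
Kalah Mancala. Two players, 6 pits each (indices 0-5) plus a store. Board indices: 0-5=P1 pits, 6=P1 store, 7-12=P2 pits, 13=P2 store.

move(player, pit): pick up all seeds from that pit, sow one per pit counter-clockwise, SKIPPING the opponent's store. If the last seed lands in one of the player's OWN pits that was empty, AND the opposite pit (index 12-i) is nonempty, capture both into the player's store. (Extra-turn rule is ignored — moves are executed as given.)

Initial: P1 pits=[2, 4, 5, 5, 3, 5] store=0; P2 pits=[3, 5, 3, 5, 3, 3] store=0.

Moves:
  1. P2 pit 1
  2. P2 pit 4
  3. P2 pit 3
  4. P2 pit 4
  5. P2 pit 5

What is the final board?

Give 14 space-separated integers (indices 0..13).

Move 1: P2 pit1 -> P1=[2,4,5,5,3,5](0) P2=[3,0,4,6,4,4](1)
Move 2: P2 pit4 -> P1=[3,5,5,5,3,5](0) P2=[3,0,4,6,0,5](2)
Move 3: P2 pit3 -> P1=[4,6,6,5,3,5](0) P2=[3,0,4,0,1,6](3)
Move 4: P2 pit4 -> P1=[4,6,6,5,3,5](0) P2=[3,0,4,0,0,7](3)
Move 5: P2 pit5 -> P1=[5,7,7,6,4,6](0) P2=[3,0,4,0,0,0](4)

Answer: 5 7 7 6 4 6 0 3 0 4 0 0 0 4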